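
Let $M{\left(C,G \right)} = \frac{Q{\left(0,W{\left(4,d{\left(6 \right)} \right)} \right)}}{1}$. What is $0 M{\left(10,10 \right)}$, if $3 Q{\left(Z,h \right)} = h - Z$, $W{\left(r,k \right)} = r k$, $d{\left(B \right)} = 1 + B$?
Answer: $0$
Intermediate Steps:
$W{\left(r,k \right)} = k r$
$Q{\left(Z,h \right)} = - \frac{Z}{3} + \frac{h}{3}$ ($Q{\left(Z,h \right)} = \frac{h - Z}{3} = - \frac{Z}{3} + \frac{h}{3}$)
$M{\left(C,G \right)} = \frac{28}{3}$ ($M{\left(C,G \right)} = \frac{\left(- \frac{1}{3}\right) 0 + \frac{\left(1 + 6\right) 4}{3}}{1} = \left(0 + \frac{7 \cdot 4}{3}\right) 1 = \left(0 + \frac{1}{3} \cdot 28\right) 1 = \left(0 + \frac{28}{3}\right) 1 = \frac{28}{3} \cdot 1 = \frac{28}{3}$)
$0 M{\left(10,10 \right)} = 0 \cdot \frac{28}{3} = 0$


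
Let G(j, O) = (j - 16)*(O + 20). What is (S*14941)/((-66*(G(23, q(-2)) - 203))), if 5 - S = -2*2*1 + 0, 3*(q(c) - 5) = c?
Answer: 134469/2156 ≈ 62.370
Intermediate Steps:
q(c) = 5 + c/3
G(j, O) = (-16 + j)*(20 + O)
S = 9 (S = 5 - (-2*2*1 + 0) = 5 - (-4 + 0) = 5 - 1*(-4) = 5 + 4 = 9)
(S*14941)/((-66*(G(23, q(-2)) - 203))) = (9*14941)/((-66*((-320 - 16*(5 + (⅓)*(-2)) + 20*23 + (5 + (⅓)*(-2))*23) - 203))) = 134469/((-66*((-320 - 16*(5 - ⅔) + 460 + (5 - ⅔)*23) - 203))) = 134469/((-66*((-320 - 16*13/3 + 460 + (13/3)*23) - 203))) = 134469/((-66*((-320 - 208/3 + 460 + 299/3) - 203))) = 134469/((-66*(511/3 - 203))) = 134469/((-66*(-98/3))) = 134469/2156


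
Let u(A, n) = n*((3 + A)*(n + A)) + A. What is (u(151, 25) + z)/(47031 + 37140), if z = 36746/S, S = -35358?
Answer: 11981941556/1488059109 ≈ 8.0521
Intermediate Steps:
u(A, n) = A + n*(3 + A)*(A + n) (u(A, n) = n*((3 + A)*(A + n)) + A = n*(3 + A)*(A + n) + A = A + n*(3 + A)*(A + n))
z = -18373/17679 (z = 36746/(-35358) = 36746*(-1/35358) = -18373/17679 ≈ -1.0393)
(u(151, 25) + z)/(47031 + 37140) = ((151 + 3*25² + 151*25² + 25*151² + 3*151*25) - 18373/17679)/(47031 + 37140) = ((151 + 3*625 + 151*625 + 25*22801 + 11325) - 18373/17679)/84171 = ((151 + 1875 + 94375 + 570025 + 11325) - 18373/17679)*(1/84171) = (677751 - 18373/17679)*(1/84171) = (11981941556/17679)*(1/84171) = 11981941556/1488059109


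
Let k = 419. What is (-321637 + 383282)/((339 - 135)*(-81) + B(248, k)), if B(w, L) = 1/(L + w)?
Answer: -41117215/11021507 ≈ -3.7306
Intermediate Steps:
(-321637 + 383282)/((339 - 135)*(-81) + B(248, k)) = (-321637 + 383282)/((339 - 135)*(-81) + 1/(419 + 248)) = 61645/(204*(-81) + 1/667) = 61645/(-16524 + 1/667) = 61645/(-11021507/667) = 61645*(-667/11021507) = -41117215/11021507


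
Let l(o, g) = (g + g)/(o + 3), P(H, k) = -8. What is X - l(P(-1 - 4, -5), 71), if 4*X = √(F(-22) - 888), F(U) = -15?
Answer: 142/5 + I*√903/4 ≈ 28.4 + 7.5125*I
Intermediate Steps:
X = I*√903/4 (X = √(-15 - 888)/4 = √(-903)/4 = (I*√903)/4 = I*√903/4 ≈ 7.5125*I)
l(o, g) = 2*g/(3 + o) (l(o, g) = (2*g)/(3 + o) = 2*g/(3 + o))
X - l(P(-1 - 4, -5), 71) = I*√903/4 - 2*71/(3 - 8) = I*√903/4 - 2*71/(-5) = I*√903/4 - 2*71*(-1)/5 = I*√903/4 - 1*(-142/5) = I*√903/4 + 142/5 = 142/5 + I*√903/4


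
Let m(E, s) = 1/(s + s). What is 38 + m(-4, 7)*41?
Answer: 573/14 ≈ 40.929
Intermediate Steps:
m(E, s) = 1/(2*s)
38 + m(-4, 7)*41 = 38 + ((½)/7)*41 = 38 + ((½)*(⅐))*41 = 38 + (1/14)*41 = 38 + 41/14 = 573/14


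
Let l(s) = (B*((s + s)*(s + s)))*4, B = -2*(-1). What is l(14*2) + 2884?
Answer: 27972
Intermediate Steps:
B = 2
l(s) = 32*s² (l(s) = (2*((s + s)*(s + s)))*4 = (2*((2*s)*(2*s)))*4 = (2*(4*s²))*4 = (8*s²)*4 = 32*s²)
l(14*2) + 2884 = 32*(14*2)² + 2884 = 32*28² + 2884 = 32*784 + 2884 = 25088 + 2884 = 27972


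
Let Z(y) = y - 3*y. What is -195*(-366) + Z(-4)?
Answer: 71378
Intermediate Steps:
Z(y) = -2*y
-195*(-366) + Z(-4) = -195*(-366) - 2*(-4) = 71370 + 8 = 71378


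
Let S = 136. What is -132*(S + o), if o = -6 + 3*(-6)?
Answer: -14784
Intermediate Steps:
o = -24 (o = -6 - 18 = -24)
-132*(S + o) = -132*(136 - 24) = -132*112 = -14784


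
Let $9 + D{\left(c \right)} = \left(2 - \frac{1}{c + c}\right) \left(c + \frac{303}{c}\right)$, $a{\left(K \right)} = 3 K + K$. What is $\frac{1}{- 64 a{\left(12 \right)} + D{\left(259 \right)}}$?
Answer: $- \frac{67081}{171805341} \approx -0.00039045$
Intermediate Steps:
$a{\left(K \right)} = 4 K$
$D{\left(c \right)} = -9 + \left(2 - \frac{1}{2 c}\right) \left(c + \frac{303}{c}\right)$ ($D{\left(c \right)} = -9 + \left(2 - \frac{1}{c + c}\right) \left(c + \frac{303}{c}\right) = -9 + \left(2 - \frac{1}{2 c}\right) \left(c + \frac{303}{c}\right)$)
$\frac{1}{- 64 a{\left(12 \right)} + D{\left(259 \right)}} = \frac{1}{- 64 \cdot 4 \cdot 12 + \left(- \frac{19}{2} + 2 \cdot 259 + \frac{606}{259} - \frac{303}{2 \cdot 67081}\right)} = \frac{1}{\left(-64\right) 48 + \left(- \frac{19}{2} + 518 + 606 \cdot \frac{1}{259} - \frac{303}{134162}\right)} = \frac{1}{-3072 + \left(- \frac{19}{2} + 518 + \frac{606}{259} - \frac{303}{134162}\right)} = \frac{1}{-3072 + \frac{34267491}{67081}} = \frac{1}{- \frac{171805341}{67081}} = - \frac{67081}{171805341}$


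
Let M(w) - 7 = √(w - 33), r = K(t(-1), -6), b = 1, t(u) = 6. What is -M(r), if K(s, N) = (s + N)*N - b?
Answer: -7 - I*√34 ≈ -7.0 - 5.831*I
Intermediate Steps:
K(s, N) = -1 + N*(N + s) (K(s, N) = (s + N)*N - 1*1 = (N + s)*N - 1 = N*(N + s) - 1 = -1 + N*(N + s))
r = -1 (r = -1 + (-6)² - 6*6 = -1 + 36 - 36 = -1)
M(w) = 7 + √(-33 + w) (M(w) = 7 + √(w - 33) = 7 + √(-33 + w))
-M(r) = -(7 + √(-33 - 1)) = -(7 + √(-34)) = -(7 + I*√34) = -7 - I*√34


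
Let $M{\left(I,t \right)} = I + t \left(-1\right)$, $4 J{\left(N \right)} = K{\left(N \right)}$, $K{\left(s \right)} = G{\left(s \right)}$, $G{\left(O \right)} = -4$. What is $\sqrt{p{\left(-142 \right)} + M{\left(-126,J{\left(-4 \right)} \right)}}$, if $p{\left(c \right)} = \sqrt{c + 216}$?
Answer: $\sqrt{-125 + \sqrt{74}} \approx 10.789 i$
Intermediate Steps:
$p{\left(c \right)} = \sqrt{216 + c}$
$K{\left(s \right)} = -4$
$J{\left(N \right)} = -1$ ($J{\left(N \right)} = \frac{1}{4} \left(-4\right) = -1$)
$M{\left(I,t \right)} = I - t$
$\sqrt{p{\left(-142 \right)} + M{\left(-126,J{\left(-4 \right)} \right)}} = \sqrt{\sqrt{216 - 142} - 125} = \sqrt{\sqrt{74} + \left(-126 + 1\right)} = \sqrt{\sqrt{74} - 125} = \sqrt{-125 + \sqrt{74}}$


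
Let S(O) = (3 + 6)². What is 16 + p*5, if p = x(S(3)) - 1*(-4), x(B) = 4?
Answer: 56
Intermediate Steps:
S(O) = 81 (S(O) = 9² = 81)
p = 8 (p = 4 - 1*(-4) = 4 + 4 = 8)
16 + p*5 = 16 + 8*5 = 16 + 40 = 56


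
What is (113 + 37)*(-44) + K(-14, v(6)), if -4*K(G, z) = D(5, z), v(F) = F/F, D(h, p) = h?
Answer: -26405/4 ≈ -6601.3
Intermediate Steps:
v(F) = 1
K(G, z) = -5/4 (K(G, z) = -¼*5 = -5/4)
(113 + 37)*(-44) + K(-14, v(6)) = (113 + 37)*(-44) - 5/4 = 150*(-44) - 5/4 = -6600 - 5/4 = -26405/4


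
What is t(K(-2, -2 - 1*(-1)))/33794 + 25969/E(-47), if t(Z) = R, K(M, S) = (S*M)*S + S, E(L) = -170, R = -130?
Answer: -438809243/2872490 ≈ -152.76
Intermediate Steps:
K(M, S) = S + M*S² (K(M, S) = (M*S)*S + S = M*S² + S = S + M*S²)
t(Z) = -130
t(K(-2, -2 - 1*(-1)))/33794 + 25969/E(-47) = -130/33794 + 25969/(-170) = -130*1/33794 + 25969*(-1/170) = -65/16897 - 25969/170 = -438809243/2872490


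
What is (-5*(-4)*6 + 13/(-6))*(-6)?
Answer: -707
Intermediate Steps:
(-5*(-4)*6 + 13/(-6))*(-6) = (20*6 + 13*(-⅙))*(-6) = (120 - 13/6)*(-6) = (707/6)*(-6) = -707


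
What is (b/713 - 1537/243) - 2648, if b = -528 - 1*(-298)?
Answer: -19997461/7533 ≈ -2654.6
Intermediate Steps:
b = -230 (b = -528 + 298 = -230)
(b/713 - 1537/243) - 2648 = (-230/713 - 1537/243) - 2648 = (-230*1/713 - 1537*1/243) - 2648 = (-10/31 - 1537/243) - 2648 = -50077/7533 - 2648 = -19997461/7533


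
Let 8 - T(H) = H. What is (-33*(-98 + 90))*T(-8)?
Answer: 4224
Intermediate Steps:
T(H) = 8 - H
(-33*(-98 + 90))*T(-8) = (-33*(-98 + 90))*(8 - 1*(-8)) = (-33*(-8))*(8 + 8) = 264*16 = 4224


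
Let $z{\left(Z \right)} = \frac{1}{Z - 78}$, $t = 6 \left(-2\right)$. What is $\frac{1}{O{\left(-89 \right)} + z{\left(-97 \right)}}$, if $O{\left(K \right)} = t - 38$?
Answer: $- \frac{175}{8751} \approx -0.019998$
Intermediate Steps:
$t = -12$
$z{\left(Z \right)} = \frac{1}{-78 + Z}$
$O{\left(K \right)} = -50$ ($O{\left(K \right)} = -12 - 38 = -50$)
$\frac{1}{O{\left(-89 \right)} + z{\left(-97 \right)}} = \frac{1}{-50 + \frac{1}{-78 - 97}} = \frac{1}{-50 + \frac{1}{-175}} = \frac{1}{-50 - \frac{1}{175}} = \frac{1}{- \frac{8751}{175}} = - \frac{175}{8751}$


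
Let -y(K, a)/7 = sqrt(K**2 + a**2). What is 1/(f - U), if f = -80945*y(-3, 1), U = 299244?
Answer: 149622/1560489305357 + 566615*sqrt(10)/3120978610714 ≈ 6.6999e-7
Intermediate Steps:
y(K, a) = -7*sqrt(K**2 + a**2)
f = 566615*sqrt(10) (f = -(-566615)*sqrt((-3)**2 + 1**2) = -(-566615)*sqrt(9 + 1) = -(-566615)*sqrt(10) = 566615*sqrt(10) ≈ 1.7918e+6)
1/(f - U) = 1/(566615*sqrt(10) - 1*299244) = 1/(566615*sqrt(10) - 299244) = 1/(-299244 + 566615*sqrt(10))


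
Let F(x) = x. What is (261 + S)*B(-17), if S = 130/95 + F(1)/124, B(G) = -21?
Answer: -12981339/2356 ≈ -5509.9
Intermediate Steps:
S = 3243/2356 (S = 130/95 + 1/124 = 130*(1/95) + 1*(1/124) = 26/19 + 1/124 = 3243/2356 ≈ 1.3765)
(261 + S)*B(-17) = (261 + 3243/2356)*(-21) = (618159/2356)*(-21) = -12981339/2356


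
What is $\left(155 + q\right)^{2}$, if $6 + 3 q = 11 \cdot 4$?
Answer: $\frac{253009}{9} \approx 28112.0$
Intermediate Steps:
$q = \frac{38}{3}$ ($q = -2 + \frac{11 \cdot 4}{3} = -2 + \frac{1}{3} \cdot 44 = -2 + \frac{44}{3} = \frac{38}{3} \approx 12.667$)
$\left(155 + q\right)^{2} = \left(155 + \frac{38}{3}\right)^{2} = \left(\frac{503}{3}\right)^{2} = \frac{253009}{9}$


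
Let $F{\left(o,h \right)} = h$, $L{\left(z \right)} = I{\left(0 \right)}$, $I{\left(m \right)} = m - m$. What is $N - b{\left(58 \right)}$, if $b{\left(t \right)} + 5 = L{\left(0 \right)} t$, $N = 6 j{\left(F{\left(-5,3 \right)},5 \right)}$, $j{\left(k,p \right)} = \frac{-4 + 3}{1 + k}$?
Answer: $\frac{7}{2} \approx 3.5$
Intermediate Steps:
$I{\left(m \right)} = 0$
$L{\left(z \right)} = 0$
$j{\left(k,p \right)} = - \frac{1}{1 + k}$
$N = - \frac{3}{2}$ ($N = 6 \left(- \frac{1}{1 + 3}\right) = 6 \left(- \frac{1}{4}\right) = - \frac{3}{2} \approx -1.5$)
$b{\left(t \right)} = -5$ ($b{\left(t \right)} = -5 + 0 t = -5 + 0 = -5$)
$N - b{\left(58 \right)} = - \frac{3}{2} - -5 = - \frac{3}{2} + 5 = \frac{7}{2}$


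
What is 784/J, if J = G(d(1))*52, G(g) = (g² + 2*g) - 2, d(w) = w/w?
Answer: 196/13 ≈ 15.077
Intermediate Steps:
d(w) = 1
G(g) = -2 + g² + 2*g
J = 52 (J = (-2 + 1² + 2*1)*52 = (-2 + 1 + 2)*52 = 1*52 = 52)
784/J = 784/52 = 784*(1/52) = 196/13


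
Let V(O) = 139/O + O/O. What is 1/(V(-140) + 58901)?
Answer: 140/8246141 ≈ 1.6978e-5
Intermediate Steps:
V(O) = 1 + 139/O (V(O) = 139/O + 1 = 1 + 139/O)
1/(V(-140) + 58901) = 1/((139 - 140)/(-140) + 58901) = 1/(-1/140*(-1) + 58901) = 1/(1/140 + 58901) = 1/(8246141/140) = 140/8246141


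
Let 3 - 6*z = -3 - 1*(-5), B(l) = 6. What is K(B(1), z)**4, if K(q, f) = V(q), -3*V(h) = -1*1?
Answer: 1/81 ≈ 0.012346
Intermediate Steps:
V(h) = 1/3 (V(h) = -(-1)/3 = -1/3*(-1) = 1/3)
z = 1/6 (z = 1/2 - (-3 - 1*(-5))/6 = 1/2 - (-3 + 5)/6 = 1/2 - 1/6*2 = 1/2 - 1/3 = 1/6 ≈ 0.16667)
K(q, f) = 1/3
K(B(1), z)**4 = (1/3)**4 = 1/81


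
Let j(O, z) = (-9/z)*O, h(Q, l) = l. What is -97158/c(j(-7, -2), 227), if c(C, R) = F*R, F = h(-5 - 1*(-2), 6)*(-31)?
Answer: 16193/7037 ≈ 2.3011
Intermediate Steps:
F = -186 (F = 6*(-31) = -186)
j(O, z) = -9*O/z
c(C, R) = -186*R
-97158/c(j(-7, -2), 227) = -97158/((-186*227)) = -97158/(-42222) = -97158*(-1/42222) = 16193/7037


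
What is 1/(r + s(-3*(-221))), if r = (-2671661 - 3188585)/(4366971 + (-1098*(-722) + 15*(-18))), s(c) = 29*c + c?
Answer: 5159457/102615739484 ≈ 5.0279e-5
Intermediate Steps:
s(c) = 30*c
r = -5860246/5159457 (r = -5860246/(4366971 + (792756 - 270)) = -5860246/(4366971 + 792486) = -5860246/5159457 ≈ -1.1358)
1/(r + s(-3*(-221))) = 1/(-5860246/5159457 + 30*(-3*(-221))) = 1/(-5860246/5159457 + 30*663) = 1/(-5860246/5159457 + 19890) = 1/(102615739484/5159457) = 5159457/102615739484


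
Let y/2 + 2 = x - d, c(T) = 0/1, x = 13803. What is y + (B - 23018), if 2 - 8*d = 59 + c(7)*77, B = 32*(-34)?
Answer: 14041/4 ≈ 3510.3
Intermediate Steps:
c(T) = 0 (c(T) = 0*1 = 0)
B = -1088
d = -57/8 (d = 1/4 - (59 + 0*77)/8 = 1/4 - (59 + 0)/8 = 1/4 - 1/8*59 = 1/4 - 59/8 = -57/8 ≈ -7.1250)
y = 110465/4 (y = -4 + 2*(13803 - 1*(-57/8)) = -4 + 2*(13803 + 57/8) = -4 + 2*(110481/8) = -4 + 110481/4 = 110465/4 ≈ 27616.)
y + (B - 23018) = 110465/4 + (-1088 - 23018) = 110465/4 - 24106 = 14041/4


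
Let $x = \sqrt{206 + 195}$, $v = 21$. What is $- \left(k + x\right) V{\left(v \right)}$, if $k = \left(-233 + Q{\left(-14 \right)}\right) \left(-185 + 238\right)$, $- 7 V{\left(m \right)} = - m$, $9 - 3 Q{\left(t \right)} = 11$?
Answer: $37153 - 3 \sqrt{401} \approx 37093.0$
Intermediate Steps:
$Q{\left(t \right)} = - \frac{2}{3}$ ($Q{\left(t \right)} = 3 - \frac{11}{3} = - \frac{2}{3}$)
$V{\left(m \right)} = \frac{m}{7}$ ($V{\left(m \right)} = - \frac{\left(-1\right) m}{7} = \frac{m}{7}$)
$x = \sqrt{401} \approx 20.025$
$k = - \frac{37153}{3}$ ($k = \left(-233 - \frac{2}{3}\right) \left(-185 + 238\right) = \left(- \frac{701}{3}\right) 53 = - \frac{37153}{3} \approx -12384.0$)
$- \left(k + x\right) V{\left(v \right)} = - \left(- \frac{37153}{3} + \sqrt{401}\right) \frac{1}{7} \cdot 21 = - \left(- \frac{37153}{3} + \sqrt{401}\right) 3 = - (-37153 + 3 \sqrt{401}) = 37153 - 3 \sqrt{401}$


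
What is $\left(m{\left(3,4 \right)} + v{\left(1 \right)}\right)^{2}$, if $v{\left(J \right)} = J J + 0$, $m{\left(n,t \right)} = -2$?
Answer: $1$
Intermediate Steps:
$v{\left(J \right)} = J^{2}$ ($v{\left(J \right)} = J^{2} + 0 = J^{2}$)
$\left(m{\left(3,4 \right)} + v{\left(1 \right)}\right)^{2} = \left(-2 + 1^{2}\right)^{2} = \left(-2 + 1\right)^{2} = \left(-1\right)^{2} = 1$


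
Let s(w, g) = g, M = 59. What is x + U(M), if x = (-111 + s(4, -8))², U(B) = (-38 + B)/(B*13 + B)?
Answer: 1671001/118 ≈ 14161.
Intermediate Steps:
U(B) = (-38 + B)/(14*B) (U(B) = (-38 + B)/(13*B + B) = (-38 + B)/((14*B)) = (-38 + B)*(1/(14*B)) = (-38 + B)/(14*B))
x = 14161 (x = (-111 - 8)² = (-119)² = 14161)
x + U(M) = 14161 + (1/14)*(-38 + 59)/59 = 14161 + (1/14)*(1/59)*21 = 14161 + 3/118 = 1671001/118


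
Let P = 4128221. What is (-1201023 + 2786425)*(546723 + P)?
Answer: 7411665567488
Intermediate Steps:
(-1201023 + 2786425)*(546723 + P) = (-1201023 + 2786425)*(546723 + 4128221) = 1585402*4674944 = 7411665567488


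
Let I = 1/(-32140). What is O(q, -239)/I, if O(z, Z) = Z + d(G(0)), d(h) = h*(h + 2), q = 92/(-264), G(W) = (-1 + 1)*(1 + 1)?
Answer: 7681460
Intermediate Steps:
I = -1/32140 ≈ -3.1114e-5
G(W) = 0 (G(W) = 0*2 = 0)
q = -23/66 (q = 92*(-1/264) = -23/66 ≈ -0.34848)
d(h) = h*(2 + h)
O(z, Z) = Z (O(z, Z) = Z + 0*(2 + 0) = Z + 0*2 = Z + 0 = Z)
O(q, -239)/I = -239/(-1/32140) = -239*(-32140) = 7681460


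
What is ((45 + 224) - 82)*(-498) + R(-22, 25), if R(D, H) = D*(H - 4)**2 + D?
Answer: -102850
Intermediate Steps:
R(D, H) = D + D*(-4 + H)**2 (R(D, H) = D*(-4 + H)**2 + D = D + D*(-4 + H)**2)
((45 + 224) - 82)*(-498) + R(-22, 25) = ((45 + 224) - 82)*(-498) - 22*(1 + (-4 + 25)**2) = (269 - 82)*(-498) - 22*(1 + 21**2) = 187*(-498) - 22*(1 + 441) = -93126 - 22*442 = -93126 - 9724 = -102850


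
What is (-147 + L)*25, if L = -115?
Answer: -6550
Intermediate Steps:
(-147 + L)*25 = (-147 - 115)*25 = -262*25 = -6550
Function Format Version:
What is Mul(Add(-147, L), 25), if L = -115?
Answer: -6550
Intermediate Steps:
Mul(Add(-147, L), 25) = Mul(Add(-147, -115), 25) = Mul(-262, 25) = -6550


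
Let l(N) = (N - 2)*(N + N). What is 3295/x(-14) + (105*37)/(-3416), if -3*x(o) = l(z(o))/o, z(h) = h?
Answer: 600765/1952 ≈ 307.77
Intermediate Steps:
l(N) = 2*N*(-2 + N) (l(N) = (-2 + N)*(2*N) = 2*N*(-2 + N))
x(o) = 4/3 - 2*o/3 (x(o) = -2*o*(-2 + o)/(3*o) = -(-4 + 2*o)/3 = 4/3 - 2*o/3)
3295/x(-14) + (105*37)/(-3416) = 3295/(4/3 - 2/3*(-14)) + (105*37)/(-3416) = 3295/(4/3 + 28/3) + 3885*(-1/3416) = 3295/(32/3) - 555/488 = 3295*(3/32) - 555/488 = 9885/32 - 555/488 = 600765/1952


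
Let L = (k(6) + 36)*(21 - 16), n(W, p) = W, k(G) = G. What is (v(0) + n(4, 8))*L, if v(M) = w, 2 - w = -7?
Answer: 2730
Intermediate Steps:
w = 9 (w = 2 - 1*(-7) = 2 + 7 = 9)
v(M) = 9
L = 210 (L = (6 + 36)*(21 - 16) = 42*5 = 210)
(v(0) + n(4, 8))*L = (9 + 4)*210 = 13*210 = 2730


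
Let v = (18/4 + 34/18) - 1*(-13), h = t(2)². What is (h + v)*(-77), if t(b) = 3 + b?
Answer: -61523/18 ≈ -3417.9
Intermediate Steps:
h = 25 (h = (3 + 2)² = 5² = 25)
v = 349/18 (v = (18*(¼) + 34*(1/18)) + 13 = (9/2 + 17/9) + 13 = 115/18 + 13 = 349/18 ≈ 19.389)
(h + v)*(-77) = (25 + 349/18)*(-77) = (799/18)*(-77) = -61523/18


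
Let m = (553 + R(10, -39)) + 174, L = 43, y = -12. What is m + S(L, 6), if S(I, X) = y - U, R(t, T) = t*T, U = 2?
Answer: 323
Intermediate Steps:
R(t, T) = T*t
S(I, X) = -14 (S(I, X) = -12 - 1*2 = -12 - 2 = -14)
m = 337 (m = (553 - 39*10) + 174 = (553 - 390) + 174 = 163 + 174 = 337)
m + S(L, 6) = 337 - 14 = 323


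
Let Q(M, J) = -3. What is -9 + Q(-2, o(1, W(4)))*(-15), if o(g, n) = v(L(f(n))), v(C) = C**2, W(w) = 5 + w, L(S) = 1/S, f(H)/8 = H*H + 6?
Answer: 36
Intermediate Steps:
f(H) = 48 + 8*H**2 (f(H) = 8*(H*H + 6) = 8*(H**2 + 6) = 8*(6 + H**2) = 48 + 8*H**2)
o(g, n) = (48 + 8*n**2)**(-2) (o(g, n) = (1/(48 + 8*n**2))**2 = (48 + 8*n**2)**(-2))
-9 + Q(-2, o(1, W(4)))*(-15) = -9 - 3*(-15) = -9 + 45 = 36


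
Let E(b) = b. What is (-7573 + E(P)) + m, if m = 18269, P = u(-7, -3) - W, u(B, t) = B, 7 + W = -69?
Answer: 10765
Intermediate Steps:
W = -76 (W = -7 - 69 = -76)
P = 69 (P = -7 - 1*(-76) = -7 + 76 = 69)
(-7573 + E(P)) + m = (-7573 + 69) + 18269 = -7504 + 18269 = 10765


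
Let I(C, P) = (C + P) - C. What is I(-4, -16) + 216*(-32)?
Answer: -6928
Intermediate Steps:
I(C, P) = P
I(-4, -16) + 216*(-32) = -16 + 216*(-32) = -16 - 6912 = -6928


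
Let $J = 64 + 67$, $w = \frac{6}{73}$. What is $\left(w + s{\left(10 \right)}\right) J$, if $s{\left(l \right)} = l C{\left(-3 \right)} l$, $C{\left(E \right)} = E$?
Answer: $- \frac{2868114}{73} \approx -39289.0$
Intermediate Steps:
$s{\left(l \right)} = - 3 l^{2}$ ($s{\left(l \right)} = l \left(-3\right) l = - 3 l l = - 3 l^{2}$)
$w = \frac{6}{73}$ ($w = 6 \cdot \frac{1}{73} = \frac{6}{73} \approx 0.082192$)
$J = 131$
$\left(w + s{\left(10 \right)}\right) J = \left(\frac{6}{73} - 3 \cdot 10^{2}\right) 131 = \left(\frac{6}{73} - 300\right) 131 = \left(- \frac{21894}{73}\right) 131 = - \frac{2868114}{73}$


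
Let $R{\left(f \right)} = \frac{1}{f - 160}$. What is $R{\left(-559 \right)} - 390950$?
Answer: $- \frac{281093051}{719} \approx -3.9095 \cdot 10^{5}$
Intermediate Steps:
$R{\left(f \right)} = \frac{1}{-160 + f}$
$R{\left(-559 \right)} - 390950 = \frac{1}{-160 - 559} - 390950 = \frac{1}{-719} - 390950 = - \frac{1}{719} - 390950 = - \frac{281093051}{719}$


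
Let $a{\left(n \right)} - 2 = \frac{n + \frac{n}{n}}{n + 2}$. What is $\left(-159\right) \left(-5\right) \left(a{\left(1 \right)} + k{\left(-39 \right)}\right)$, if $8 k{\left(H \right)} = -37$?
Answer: $- \frac{12455}{8} \approx -1556.9$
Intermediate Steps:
$k{\left(H \right)} = - \frac{37}{8}$ ($k{\left(H \right)} = \frac{1}{8} \left(-37\right) = - \frac{37}{8}$)
$a{\left(n \right)} = 2 + \frac{1 + n}{2 + n}$ ($a{\left(n \right)} = 2 + \frac{n + \frac{n}{n}}{n + 2} = 2 + \frac{n + 1}{2 + n} = 2 + \frac{1 + n}{2 + n}$)
$\left(-159\right) \left(-5\right) \left(a{\left(1 \right)} + k{\left(-39 \right)}\right) = \left(-159\right) \left(-5\right) \left(\frac{5 + 3 \cdot 1}{2 + 1} - \frac{37}{8}\right) = 795 \left(\frac{5 + 3}{3} - \frac{37}{8}\right) = 795 \left(\frac{1}{3} \cdot 8 - \frac{37}{8}\right) = 795 \left(\frac{8}{3} - \frac{37}{8}\right) = 795 \left(- \frac{47}{24}\right) = - \frac{12455}{8}$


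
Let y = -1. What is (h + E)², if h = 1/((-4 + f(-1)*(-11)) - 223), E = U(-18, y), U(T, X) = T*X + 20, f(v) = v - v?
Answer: 74390625/51529 ≈ 1443.7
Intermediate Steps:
f(v) = 0
U(T, X) = 20 + T*X
E = 38 (E = 20 - 18*(-1) = 20 + 18 = 38)
h = -1/227 (h = 1/((-4 + 0*(-11)) - 223) = 1/((-4 + 0) - 223) = 1/(-4 - 223) = 1/(-227) = -1/227 ≈ -0.0044053)
(h + E)² = (-1/227 + 38)² = (8625/227)² = 74390625/51529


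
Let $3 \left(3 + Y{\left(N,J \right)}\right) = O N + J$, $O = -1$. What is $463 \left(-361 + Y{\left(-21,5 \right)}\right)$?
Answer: $- \frac{493558}{3} \approx -1.6452 \cdot 10^{5}$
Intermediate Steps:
$Y{\left(N,J \right)} = -3 - \frac{N}{3} + \frac{J}{3}$ ($Y{\left(N,J \right)} = -3 + \frac{- N + J}{3} = -3 + \frac{J - N}{3} = -3 + \left(- \frac{N}{3} + \frac{J}{3}\right) = -3 - \frac{N}{3} + \frac{J}{3}$)
$463 \left(-361 + Y{\left(-21,5 \right)}\right) = 463 \left(-361 - - \frac{17}{3}\right) = 463 \left(-361 + \left(-3 + 7 + \frac{5}{3}\right)\right) = 463 \left(-361 + \frac{17}{3}\right) = 463 \left(- \frac{1066}{3}\right) = - \frac{493558}{3}$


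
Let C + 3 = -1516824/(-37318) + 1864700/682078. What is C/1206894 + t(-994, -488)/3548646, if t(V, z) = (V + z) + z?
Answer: -2369628456661810315/4542270217357661856054 ≈ -0.00052168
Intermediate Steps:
t(V, z) = V + 2*z
C = 256954448615/6363446701 (C = -3 + (-1516824/(-37318) + 1864700/682078) = -3 + (-1516824*(-1/37318) + 1864700*(1/682078)) = -3 + (758412/18659 + 932350/341039) = -3 + 276044788718/6363446701 = 256954448615/6363446701 ≈ 40.380)
C/1206894 + t(-994, -488)/3548646 = (256954448615/6363446701)/1206894 + (-994 + 2*(-488))/3548646 = (256954448615/6363446701)*(1/1206894) + (-994 - 976)*(1/3548646) = 256954448615/7680005642756694 - 1970*1/3548646 = 256954448615/7680005642756694 - 985/1774323 = -2369628456661810315/4542270217357661856054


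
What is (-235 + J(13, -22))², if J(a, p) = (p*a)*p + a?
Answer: 36844900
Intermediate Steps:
J(a, p) = a + a*p² (J(a, p) = (a*p)*p + a = a*p² + a = a + a*p²)
(-235 + J(13, -22))² = (-235 + 13*(1 + (-22)²))² = (-235 + 13*(1 + 484))² = (-235 + 13*485)² = (-235 + 6305)² = 6070² = 36844900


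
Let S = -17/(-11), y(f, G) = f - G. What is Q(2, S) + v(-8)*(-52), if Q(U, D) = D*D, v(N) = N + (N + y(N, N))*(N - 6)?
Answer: -654079/121 ≈ -5405.6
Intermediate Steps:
S = 17/11 (S = -17*(-1/11) = 17/11 ≈ 1.5455)
v(N) = N + N*(-6 + N) (v(N) = N + (N + (N - N))*(N - 6) = N + (N + 0)*(-6 + N) = N + N*(-6 + N))
Q(U, D) = D²
Q(2, S) + v(-8)*(-52) = (17/11)² - 8*(-5 - 8)*(-52) = 289/121 - 8*(-13)*(-52) = 289/121 + 104*(-52) = 289/121 - 5408 = -654079/121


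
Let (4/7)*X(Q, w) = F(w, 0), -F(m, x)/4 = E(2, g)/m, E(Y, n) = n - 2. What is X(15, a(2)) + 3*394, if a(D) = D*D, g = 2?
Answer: 1182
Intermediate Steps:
E(Y, n) = -2 + n
a(D) = D²
F(m, x) = 0 (F(m, x) = -4*(-2 + 2)/m = -0/m = -4*0 = 0)
X(Q, w) = 0 (X(Q, w) = (7/4)*0 = 0)
X(15, a(2)) + 3*394 = 0 + 3*394 = 0 + 1182 = 1182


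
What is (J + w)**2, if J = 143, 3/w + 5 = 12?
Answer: 1008016/49 ≈ 20572.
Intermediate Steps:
w = 3/7 (w = 3/(-5 + 12) = 3/7 ≈ 0.42857)
(J + w)**2 = (143 + 3/7)**2 = (1004/7)**2 = 1008016/49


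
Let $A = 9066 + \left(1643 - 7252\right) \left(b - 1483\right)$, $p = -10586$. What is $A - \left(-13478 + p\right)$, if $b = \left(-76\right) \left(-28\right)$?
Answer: $-3584675$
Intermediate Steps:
$b = 2128$
$A = -3608739$ ($A = 9066 + \left(1643 - 7252\right) \left(2128 - 1483\right) = 9066 - 3617805 = -3608739$)
$A - \left(-13478 + p\right) = -3608739 + \left(13478 - -10586\right) = -3608739 + \left(13478 + 10586\right) = -3608739 + 24064 = -3584675$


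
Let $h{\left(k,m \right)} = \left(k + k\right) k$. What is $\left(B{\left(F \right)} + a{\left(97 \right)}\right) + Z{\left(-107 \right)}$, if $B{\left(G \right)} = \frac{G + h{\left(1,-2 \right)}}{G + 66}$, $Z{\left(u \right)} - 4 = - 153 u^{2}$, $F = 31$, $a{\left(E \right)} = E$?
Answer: $- \frac{169904779}{97} \approx -1.7516 \cdot 10^{6}$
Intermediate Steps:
$h{\left(k,m \right)} = 2 k^{2}$ ($h{\left(k,m \right)} = 2 k k = 2 k^{2}$)
$Z{\left(u \right)} = 4 - 153 u^{2}$
$B{\left(G \right)} = \frac{2 + G}{66 + G}$ ($B{\left(G \right)} = \frac{G + 2 \cdot 1^{2}}{G + 66} = \frac{G + 2 \cdot 1}{66 + G} = \frac{G + 2}{66 + G} = \frac{2 + G}{66 + G}$)
$\left(B{\left(F \right)} + a{\left(97 \right)}\right) + Z{\left(-107 \right)} = \left(\frac{2 + 31}{66 + 31} + 97\right) + \left(4 - 153 \left(-107\right)^{2}\right) = \left(\frac{1}{97} \cdot 33 + 97\right) + \left(4 - 1751697\right) = \left(\frac{33}{97} + 97\right) - 1751693 = \frac{9442}{97} - 1751693 = - \frac{169904779}{97}$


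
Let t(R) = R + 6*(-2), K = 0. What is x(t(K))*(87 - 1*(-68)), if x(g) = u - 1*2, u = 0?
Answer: -310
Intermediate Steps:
t(R) = -12 + R (t(R) = R - 12 = -12 + R)
x(g) = -2 (x(g) = 0 - 1*2 = 0 - 2 = -2)
x(t(K))*(87 - 1*(-68)) = -2*(87 - 1*(-68)) = -2*(87 + 68) = -2*155 = -310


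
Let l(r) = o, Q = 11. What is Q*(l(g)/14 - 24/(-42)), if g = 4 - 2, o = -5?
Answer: 33/14 ≈ 2.3571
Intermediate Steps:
g = 2
l(r) = -5
Q*(l(g)/14 - 24/(-42)) = 11*(-5/14 - 24/(-42)) = 11*(-5*1/14 - 24*(-1/42)) = 11*(-5/14 + 4/7) = 11*(3/14) = 33/14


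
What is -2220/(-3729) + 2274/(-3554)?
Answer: -98311/2208811 ≈ -0.044509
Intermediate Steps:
-2220/(-3729) + 2274/(-3554) = -2220*(-1/3729) + 2274*(-1/3554) = 740/1243 - 1137/1777 = -98311/2208811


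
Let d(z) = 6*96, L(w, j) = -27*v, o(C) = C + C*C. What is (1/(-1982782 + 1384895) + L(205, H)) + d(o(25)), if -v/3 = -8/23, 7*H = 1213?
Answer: 7533376177/13751401 ≈ 547.83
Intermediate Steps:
H = 1213/7 (H = (⅐)*1213 = 1213/7 ≈ 173.29)
v = 24/23 (v = -(-24)/23 = -3*(-8/23) = 24/23 ≈ 1.0435)
o(C) = C + C²
L(w, j) = -648/23 (L(w, j) = -27*24/23 = -648/23)
d(z) = 576
(1/(-1982782 + 1384895) + L(205, H)) + d(o(25)) = (1/(-1982782 + 1384895) - 648/23) + 576 = (1/(-597887) - 648/23) + 576 = (-1/597887 - 648/23) + 576 = -387430799/13751401 + 576 = 7533376177/13751401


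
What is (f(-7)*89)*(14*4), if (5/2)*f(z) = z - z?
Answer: 0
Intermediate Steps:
f(z) = 0 (f(z) = 2*(z - z)/5 = (⅖)*0 = 0)
(f(-7)*89)*(14*4) = (0*89)*(14*4) = 0*56 = 0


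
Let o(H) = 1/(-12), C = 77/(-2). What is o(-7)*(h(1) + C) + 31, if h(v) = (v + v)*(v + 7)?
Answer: 263/8 ≈ 32.875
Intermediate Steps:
C = -77/2 (C = 77*(-½) = -77/2 ≈ -38.500)
h(v) = 2*v*(7 + v) (h(v) = (2*v)*(7 + v) = 2*v*(7 + v))
o(H) = -1/12
o(-7)*(h(1) + C) + 31 = -(2*1*(7 + 1) - 77/2)/12 + 31 = -(2*1*8 - 77/2)/12 + 31 = -(16 - 77/2)/12 + 31 = -1/12*(-45/2) + 31 = 15/8 + 31 = 263/8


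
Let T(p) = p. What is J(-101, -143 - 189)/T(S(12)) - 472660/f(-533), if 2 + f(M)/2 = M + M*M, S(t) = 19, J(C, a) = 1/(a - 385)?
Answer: -536634524/643809357 ≈ -0.83353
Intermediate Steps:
J(C, a) = 1/(-385 + a)
f(M) = -4 + 2*M + 2*M² (f(M) = -4 + 2*(M + M*M) = -4 + 2*(M + M²) = -4 + (2*M + 2*M²) = -4 + 2*M + 2*M²)
J(-101, -143 - 189)/T(S(12)) - 472660/f(-533) = 1/(-385 + (-143 - 189)*19) - 472660/(-4 + 2*(-533) + 2*(-533)²) = (1/19)/(-385 - 332) - 472660/(-4 - 1066 + 2*284089) = (1/19)/(-717) - 472660/(-4 - 1066 + 568178) = -1/717*1/19 - 472660/567108 = -1/13623 - 472660*1/567108 = -1/13623 - 118165/141777 = -536634524/643809357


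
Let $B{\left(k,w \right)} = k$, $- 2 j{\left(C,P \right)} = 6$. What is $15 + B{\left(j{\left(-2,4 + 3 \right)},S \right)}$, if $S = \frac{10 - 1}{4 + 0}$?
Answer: $12$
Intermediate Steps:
$j{\left(C,P \right)} = -3$ ($j{\left(C,P \right)} = \left(- \frac{1}{2}\right) 6 = -3$)
$S = \frac{9}{4} \approx 2.25$
$15 + B{\left(j{\left(-2,4 + 3 \right)},S \right)} = 15 - 3 = 12$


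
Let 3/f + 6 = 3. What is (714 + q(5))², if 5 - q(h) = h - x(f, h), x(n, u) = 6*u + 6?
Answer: 562500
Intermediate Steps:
f = -1 (f = 3/(-6 + 3) = 3/(-3) = 3*(-⅓) = -1)
x(n, u) = 6 + 6*u
q(h) = 11 + 5*h (q(h) = 5 - (h - (6 + 6*h)) = 5 - (h + (-6 - 6*h)) = 5 - (-6 - 5*h) = 5 + (6 + 5*h) = 11 + 5*h)
(714 + q(5))² = (714 + (11 + 5*5))² = (714 + (11 + 25))² = (714 + 36)² = 750² = 562500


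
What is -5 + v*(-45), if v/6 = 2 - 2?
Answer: -5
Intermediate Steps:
v = 0 (v = 6*(2 - 2) = 6*0 = 0)
-5 + v*(-45) = -5 + 0*(-45) = -5 + 0 = -5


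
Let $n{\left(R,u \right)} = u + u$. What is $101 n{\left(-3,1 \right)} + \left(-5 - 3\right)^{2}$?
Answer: $266$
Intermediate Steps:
$n{\left(R,u \right)} = 2 u$
$101 n{\left(-3,1 \right)} + \left(-5 - 3\right)^{2} = 101 \cdot 2 \cdot 1 + \left(-5 - 3\right)^{2} = 101 \cdot 2 + \left(-8\right)^{2} = 202 + 64 = 266$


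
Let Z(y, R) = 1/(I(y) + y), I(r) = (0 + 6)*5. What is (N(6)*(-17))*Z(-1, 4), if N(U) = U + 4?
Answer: -170/29 ≈ -5.8621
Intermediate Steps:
N(U) = 4 + U
I(r) = 30 (I(r) = 6*5 = 30)
Z(y, R) = 1/(30 + y)
(N(6)*(-17))*Z(-1, 4) = ((4 + 6)*(-17))/(30 - 1) = (10*(-17))/29 = -170*1/29 = -170/29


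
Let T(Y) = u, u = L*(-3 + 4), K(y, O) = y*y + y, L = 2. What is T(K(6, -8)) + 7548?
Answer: 7550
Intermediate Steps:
K(y, O) = y + y² (K(y, O) = y² + y = y + y²)
u = 2 (u = 2*(-3 + 4) = 2*1 = 2)
T(Y) = 2
T(K(6, -8)) + 7548 = 2 + 7548 = 7550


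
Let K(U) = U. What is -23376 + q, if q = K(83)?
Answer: -23293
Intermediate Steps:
q = 83
-23376 + q = -23376 + 83 = -23293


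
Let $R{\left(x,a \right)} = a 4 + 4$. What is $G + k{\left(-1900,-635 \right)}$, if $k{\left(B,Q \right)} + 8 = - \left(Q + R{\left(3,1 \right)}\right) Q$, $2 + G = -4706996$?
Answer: $-5105151$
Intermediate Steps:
$R{\left(x,a \right)} = 4 + 4 a$ ($R{\left(x,a \right)} = 4 a + 4 = 4 + 4 a$)
$G = -4706998$ ($G = -2 - 4706996 = -4706998$)
$k{\left(B,Q \right)} = -8 - Q \left(8 + Q\right)$ ($k{\left(B,Q \right)} = -8 - \left(Q + \left(4 + 4 \cdot 1\right)\right) Q = -8 - \left(Q + \left(4 + 4\right)\right) Q = -8 - \left(Q + 8\right) Q = -8 - \left(8 + Q\right) Q = -8 - Q \left(8 + Q\right)$)
$G + k{\left(-1900,-635 \right)} = -4706998 - 398153 = -5105151$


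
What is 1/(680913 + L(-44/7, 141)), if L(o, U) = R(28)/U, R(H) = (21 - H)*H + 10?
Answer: 47/32002849 ≈ 1.4686e-6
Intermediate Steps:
R(H) = 10 + H*(21 - H) (R(H) = H*(21 - H) + 10 = 10 + H*(21 - H))
L(o, U) = -186/U (L(o, U) = (10 - 1*28² + 21*28)/U = (10 - 1*784 + 588)/U = (10 - 784 + 588)/U = -186/U)
1/(680913 + L(-44/7, 141)) = 1/(680913 - 186/141) = 1/(680913 - 186*1/141) = 1/(680913 - 62/47) = 1/(32002849/47) = 47/32002849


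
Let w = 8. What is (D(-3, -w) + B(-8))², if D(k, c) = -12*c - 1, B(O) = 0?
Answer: 9025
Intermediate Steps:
D(k, c) = -1 - 12*c
(D(-3, -w) + B(-8))² = ((-1 - (-12)*8) + 0)² = ((-1 - 12*(-8)) + 0)² = ((-1 + 96) + 0)² = (95 + 0)² = 95² = 9025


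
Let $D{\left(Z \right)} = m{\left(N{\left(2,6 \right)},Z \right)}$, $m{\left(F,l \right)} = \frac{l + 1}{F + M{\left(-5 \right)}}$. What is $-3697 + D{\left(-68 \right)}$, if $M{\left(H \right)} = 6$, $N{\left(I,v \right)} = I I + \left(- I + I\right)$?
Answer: $- \frac{37037}{10} \approx -3703.7$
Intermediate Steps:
$N{\left(I,v \right)} = I^{2}$ ($N{\left(I,v \right)} = I^{2} + 0 = I^{2}$)
$m{\left(F,l \right)} = \frac{1 + l}{6 + F}$ ($m{\left(F,l \right)} = \frac{l + 1}{F + 6} = \frac{1 + l}{6 + F}$)
$D{\left(Z \right)} = \frac{1}{10} + \frac{Z}{10}$ ($D{\left(Z \right)} = \frac{1 + Z}{6 + 2^{2}} = \frac{1 + Z}{6 + 4} = \frac{1 + Z}{10} = \frac{1}{10} + \frac{Z}{10}$)
$-3697 + D{\left(-68 \right)} = -3697 + \left(\frac{1}{10} + \frac{1}{10} \left(-68\right)\right) = -3697 + \left(\frac{1}{10} - \frac{34}{5}\right) = -3697 - \frac{67}{10} = - \frac{37037}{10}$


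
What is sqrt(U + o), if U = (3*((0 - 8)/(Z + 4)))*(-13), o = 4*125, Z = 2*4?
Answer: sqrt(526) ≈ 22.935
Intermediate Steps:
Z = 8
o = 500
U = 26 (U = (3*((0 - 8)/(8 + 4)))*(-13) = (3*(-8/12))*(-13) = (3*(-8*1/12))*(-13) = (3*(-2/3))*(-13) = -2*(-13) = 26)
sqrt(U + o) = sqrt(26 + 500) = sqrt(526)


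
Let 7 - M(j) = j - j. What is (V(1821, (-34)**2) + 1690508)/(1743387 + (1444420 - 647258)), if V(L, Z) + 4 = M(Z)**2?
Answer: 1690553/2540549 ≈ 0.66543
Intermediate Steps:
M(j) = 7 (M(j) = 7 - (j - j) = 7 - 1*0 = 7 + 0 = 7)
V(L, Z) = 45 (V(L, Z) = -4 + 7**2 = -4 + 49 = 45)
(V(1821, (-34)**2) + 1690508)/(1743387 + (1444420 - 647258)) = (45 + 1690508)/(1743387 + (1444420 - 647258)) = 1690553/(1743387 + 797162) = 1690553/2540549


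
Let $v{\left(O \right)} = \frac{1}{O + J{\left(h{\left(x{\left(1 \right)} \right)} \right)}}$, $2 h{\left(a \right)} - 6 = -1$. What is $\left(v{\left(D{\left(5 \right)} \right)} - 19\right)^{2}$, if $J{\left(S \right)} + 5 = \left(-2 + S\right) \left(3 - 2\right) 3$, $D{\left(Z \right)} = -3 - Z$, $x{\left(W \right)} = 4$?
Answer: $\frac{192721}{529} \approx 364.31$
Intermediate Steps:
$h{\left(a \right)} = \frac{5}{2}$ ($h{\left(a \right)} = 3 + \frac{1}{2} \left(-1\right) = 3 - \frac{1}{2} = \frac{5}{2}$)
$J{\left(S \right)} = -11 + 3 S$ ($J{\left(S \right)} = -5 + \left(-2 + S\right) \left(3 - 2\right) 3 = -5 + \left(-2 + S\right) 1 \cdot 3 = -5 + \left(-2 + S\right) 3 = -5 + \left(-6 + 3 S\right) = -11 + 3 S$)
$v{\left(O \right)} = \frac{1}{- \frac{7}{2} + O}$ ($v{\left(O \right)} = \frac{1}{O + \left(-11 + 3 \cdot \frac{5}{2}\right)} = \frac{1}{O + \left(-11 + \frac{15}{2}\right)} = \frac{1}{O - \frac{7}{2}} = \frac{1}{- \frac{7}{2} + O}$)
$\left(v{\left(D{\left(5 \right)} \right)} - 19\right)^{2} = \left(\frac{2}{-7 + 2 \left(-3 - 5\right)} - 19\right)^{2} = \left(\frac{2}{-7 + 2 \left(-8\right)} - 19\right)^{2} = \left(\frac{2}{-7 - 16} - 19\right)^{2} = \left(\frac{2}{-23} - 19\right)^{2} = \left(2 \left(- \frac{1}{23}\right) - 19\right)^{2} = \left(- \frac{2}{23} - 19\right)^{2} = \left(- \frac{439}{23}\right)^{2} = \frac{192721}{529}$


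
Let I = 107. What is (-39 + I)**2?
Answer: 4624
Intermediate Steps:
(-39 + I)**2 = (-39 + 107)**2 = 68**2 = 4624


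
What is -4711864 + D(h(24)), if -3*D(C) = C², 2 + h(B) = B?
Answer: -14136076/3 ≈ -4.7120e+6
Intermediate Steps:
h(B) = -2 + B
D(C) = -C²/3
-4711864 + D(h(24)) = -4711864 - (-2 + 24)²/3 = -4711864 - ⅓*22² = -4711864 - ⅓*484 = -4711864 - 484/3 = -14136076/3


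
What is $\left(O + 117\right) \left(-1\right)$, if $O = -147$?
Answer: $30$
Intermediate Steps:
$\left(O + 117\right) \left(-1\right) = \left(-147 + 117\right) \left(-1\right) = \left(-30\right) \left(-1\right) = 30$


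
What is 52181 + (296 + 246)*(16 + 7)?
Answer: 64647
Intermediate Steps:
52181 + (296 + 246)*(16 + 7) = 52181 + 542*23 = 52181 + 12466 = 64647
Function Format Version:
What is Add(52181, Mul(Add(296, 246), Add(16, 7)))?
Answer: 64647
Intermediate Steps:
Add(52181, Mul(Add(296, 246), Add(16, 7))) = Add(52181, Mul(542, 23)) = Add(52181, 12466) = 64647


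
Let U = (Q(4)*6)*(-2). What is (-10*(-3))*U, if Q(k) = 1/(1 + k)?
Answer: -72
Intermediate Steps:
U = -12/5 (U = (6/(1 + 4))*(-2) = (6/5)*(-2) = -12/5 ≈ -2.4000)
(-10*(-3))*U = -10*(-3)*(-12/5) = 30*(-12/5) = -72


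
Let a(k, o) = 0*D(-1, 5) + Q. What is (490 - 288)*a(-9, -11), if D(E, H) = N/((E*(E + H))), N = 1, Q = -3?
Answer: -606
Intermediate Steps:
D(E, H) = 1/(E*(E + H))
a(k, o) = -3 (a(k, o) = 0*(1/((-1)*(-1 + 5))) - 3 = 0*(-1/4) - 3 = 0*(-1*¼) - 3 = 0*(-¼) - 3 = 0 - 3 = -3)
(490 - 288)*a(-9, -11) = (490 - 288)*(-3) = 202*(-3) = -606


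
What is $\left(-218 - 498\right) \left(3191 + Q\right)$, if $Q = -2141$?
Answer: $-751800$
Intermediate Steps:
$\left(-218 - 498\right) \left(3191 + Q\right) = \left(-218 - 498\right) \left(3191 - 2141\right) = \left(-716\right) 1050 = -751800$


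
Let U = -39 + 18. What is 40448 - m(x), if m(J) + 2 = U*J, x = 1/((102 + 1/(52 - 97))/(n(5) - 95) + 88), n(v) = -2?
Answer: 15352120615/379531 ≈ 40450.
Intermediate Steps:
U = -21
x = 4365/379531 (x = 1/((102 + 1/(52 - 97))/(-2 - 95) + 88) = 1/((102 + 1/(-45))/(-97) + 88) = 1/((102 - 1/45)*(-1/97) + 88) = 1/((4589/45)*(-1/97) + 88) = 1/(-4589/4365 + 88) = 1/(379531/4365) = 4365/379531 ≈ 0.011501)
m(J) = -2 - 21*J
40448 - m(x) = 40448 - (-2 - 21*4365/379531) = 40448 - (-2 - 91665/379531) = 40448 - 1*(-850727/379531) = 40448 + 850727/379531 = 15352120615/379531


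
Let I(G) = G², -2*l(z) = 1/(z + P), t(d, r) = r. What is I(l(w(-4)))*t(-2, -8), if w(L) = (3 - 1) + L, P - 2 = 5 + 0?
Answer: -2/25 ≈ -0.080000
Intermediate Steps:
P = 7 (P = 2 + (5 + 0) = 2 + 5 = 7)
w(L) = 2 + L
l(z) = -1/(2*(7 + z)) (l(z) = -1/(2*(z + 7)) = -1/(2*(7 + z)))
I(l(w(-4)))*t(-2, -8) = (-1/(14 + 2*(2 - 4)))²*(-8) = (-1/(14 + 2*(-2)))²*(-8) = (-1/(14 - 4))²*(-8) = (-1/10)²*(-8) = (-1*⅒)²*(-8) = (-⅒)²*(-8) = (1/100)*(-8) = -2/25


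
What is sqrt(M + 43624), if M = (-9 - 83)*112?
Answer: 14*sqrt(170) ≈ 182.54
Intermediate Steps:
M = -10304 (M = -92*112 = -10304)
sqrt(M + 43624) = sqrt(-10304 + 43624) = sqrt(33320) = 14*sqrt(170)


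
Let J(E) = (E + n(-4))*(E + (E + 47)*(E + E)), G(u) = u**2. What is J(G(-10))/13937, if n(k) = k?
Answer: 2832000/13937 ≈ 203.20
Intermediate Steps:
J(E) = (-4 + E)*(E + 2*E*(47 + E)) (J(E) = (E - 4)*(E + (E + 47)*(E + E)) = (-4 + E)*(E + (47 + E)*(2*E)) = (-4 + E)*(E + 2*E*(47 + E)))
J(G(-10))/13937 = ((-10)**2*(-380 + 2*((-10)**2)**2 + 87*(-10)**2))/13937 = (100*(-380 + 2*100**2 + 87*100))*(1/13937) = (100*(-380 + 2*10000 + 8700))*(1/13937) = (100*(-380 + 20000 + 8700))*(1/13937) = (100*28320)*(1/13937) = 2832000*(1/13937) = 2832000/13937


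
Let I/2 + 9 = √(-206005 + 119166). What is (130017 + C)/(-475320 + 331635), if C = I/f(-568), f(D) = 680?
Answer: -14735257/16284300 - I*√86839/48852900 ≈ -0.90487 - 6.0321e-6*I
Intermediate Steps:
I = -18 + 2*I*√86839 (I = -18 + 2*√(-206005 + 119166) = -18 + 2*√(-86839) = -18 + 2*(I*√86839) = -18 + 2*I*√86839 ≈ -18.0 + 589.37*I)
C = -9/340 + I*√86839/340 (C = (-18 + 2*I*√86839)/680 = (-18 + 2*I*√86839)*(1/680) = -9/340 + I*√86839/340 ≈ -0.026471 + 0.86672*I)
(130017 + C)/(-475320 + 331635) = (130017 + (-9/340 + I*√86839/340))/(-475320 + 331635) = (44205771/340 + I*√86839/340)/(-143685) = (44205771/340 + I*√86839/340)*(-1/143685) = -14735257/16284300 - I*√86839/48852900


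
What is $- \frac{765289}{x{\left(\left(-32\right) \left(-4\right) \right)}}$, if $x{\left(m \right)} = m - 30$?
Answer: $- \frac{109327}{14} \approx -7809.1$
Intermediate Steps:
$x{\left(m \right)} = -30 + m$ ($x{\left(m \right)} = m - 30 = -30 + m$)
$- \frac{765289}{x{\left(\left(-32\right) \left(-4\right) \right)}} = - \frac{765289}{-30 - -128} = - \frac{765289}{-30 + 128} = - \frac{765289}{98} = \left(-765289\right) \frac{1}{98} = - \frac{109327}{14}$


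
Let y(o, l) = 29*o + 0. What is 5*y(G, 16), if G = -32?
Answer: -4640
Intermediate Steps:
y(o, l) = 29*o
5*y(G, 16) = 5*(29*(-32)) = 5*(-928) = -4640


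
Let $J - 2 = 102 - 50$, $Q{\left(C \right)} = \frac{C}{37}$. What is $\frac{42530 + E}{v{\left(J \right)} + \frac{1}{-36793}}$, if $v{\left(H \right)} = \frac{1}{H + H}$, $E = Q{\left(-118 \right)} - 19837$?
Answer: $\frac{145041979644}{59015} \approx 2.4577 \cdot 10^{6}$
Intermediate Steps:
$Q{\left(C \right)} = \frac{C}{37}$ ($Q{\left(C \right)} = C \frac{1}{37} = \frac{C}{37}$)
$J = 54$ ($J = 2 + \left(102 - 50\right) = 2 + 52 = 54$)
$E = - \frac{734087}{37}$ ($E = \frac{1}{37} \left(-118\right) - 19837 = - \frac{118}{37} - 19837 = - \frac{734087}{37} \approx -19840.0$)
$v{\left(H \right)} = \frac{1}{2 H}$
$\frac{42530 + E}{v{\left(J \right)} + \frac{1}{-36793}} = \frac{42530 - \frac{734087}{37}}{\frac{1}{2 \cdot 54} + \frac{1}{-36793}} = \frac{839523}{37 \left(\frac{1}{2} \cdot \frac{1}{54} - \frac{1}{36793}\right)} = \frac{839523}{37 \left(\frac{1}{108} - \frac{1}{36793}\right)} = \frac{839523}{37 \cdot \frac{36685}{3973644}} = \frac{839523}{37} \cdot \frac{3973644}{36685} = \frac{145041979644}{59015}$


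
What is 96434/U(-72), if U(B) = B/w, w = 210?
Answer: -1687595/6 ≈ -2.8127e+5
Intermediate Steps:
U(B) = B/210
96434/U(-72) = 96434/(((1/210)*(-72))) = 96434/(-12/35) = 96434*(-35/12) = -1687595/6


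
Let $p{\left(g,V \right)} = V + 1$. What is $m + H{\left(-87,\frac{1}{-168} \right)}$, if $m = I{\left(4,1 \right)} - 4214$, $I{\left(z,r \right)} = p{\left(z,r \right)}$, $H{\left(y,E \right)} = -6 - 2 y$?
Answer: $-4044$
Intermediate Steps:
$p{\left(g,V \right)} = 1 + V$
$I{\left(z,r \right)} = 1 + r$
$m = -4212$ ($m = \left(1 + 1\right) - 4214 = 2 - 4214 = -4212$)
$m + H{\left(-87,\frac{1}{-168} \right)} = -4212 - -168 = -4212 + \left(-6 + 174\right) = -4212 + 168 = -4044$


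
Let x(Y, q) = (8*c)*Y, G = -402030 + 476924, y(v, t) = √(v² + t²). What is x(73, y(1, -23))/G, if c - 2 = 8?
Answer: 2920/37447 ≈ 0.077977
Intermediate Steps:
c = 10 (c = 2 + 8 = 10)
y(v, t) = √(t² + v²)
G = 74894
x(Y, q) = 80*Y (x(Y, q) = (8*10)*Y = 80*Y)
x(73, y(1, -23))/G = (80*73)/74894 = 5840*(1/74894) = 2920/37447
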